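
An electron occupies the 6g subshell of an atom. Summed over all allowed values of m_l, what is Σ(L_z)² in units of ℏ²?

The 6g subshell has l = 4.
m_l ∈ {-4, -3, -2, -1, 0, 1, 2, 3, 4}.
Σ m_l² = l(l+1)(2l+1)/3 = 4·5·9/3 = 60.

Σ(L_z)² = 60 ℏ²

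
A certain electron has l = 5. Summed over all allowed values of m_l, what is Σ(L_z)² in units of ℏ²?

m_l ∈ {-5, -4, -3, -2, -1, 0, 1, 2, 3, 4, 5}.
Σ m_l² = l(l+1)(2l+1)/3 = 5·6·11/3 = 110.

Σ(L_z)² = 110 ℏ²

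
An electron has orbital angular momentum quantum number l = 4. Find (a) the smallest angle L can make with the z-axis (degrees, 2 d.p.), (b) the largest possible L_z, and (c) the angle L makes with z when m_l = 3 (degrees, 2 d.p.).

θ_min ≈ 26.57°; L_z,max = 4ℏ; θ(m_l=3) ≈ 47.87°

cos θ_min = 4/√20, so θ_min ≈ 26.57°.
L_z,max = lℏ = 4ℏ.
For m_l = 3: cos θ = 3/√20, θ ≈ 47.87°.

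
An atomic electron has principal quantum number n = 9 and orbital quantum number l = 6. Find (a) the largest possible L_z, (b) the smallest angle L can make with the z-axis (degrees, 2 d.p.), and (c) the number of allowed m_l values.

L_z,max = 6ℏ; θ_min ≈ 22.21°; 13 values

L_z,max = lℏ = 6ℏ.
cos θ_min = 6/√42, so θ_min ≈ 22.21°.
There are 2l+1 = 13 values of m_l.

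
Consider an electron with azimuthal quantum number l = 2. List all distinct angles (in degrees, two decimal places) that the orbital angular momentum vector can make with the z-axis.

θ ∈ {35.26°, 65.91°, 90.00°, 114.09°, 144.74°}

|L| = ℏ√(l(l+1)) = √6 ℏ.
cos θ = m_l/√6 for each m_l ∈ {-2, -1, 0, 1, 2}.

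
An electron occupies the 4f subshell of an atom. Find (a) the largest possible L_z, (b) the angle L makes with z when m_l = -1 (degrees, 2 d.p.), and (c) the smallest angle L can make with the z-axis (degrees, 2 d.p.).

L_z,max = 3ℏ; θ(m_l=-1) ≈ 106.78°; θ_min ≈ 30.00°

For 4f, l = 3.
L_z,max = lℏ = 3ℏ.
For m_l = -1: cos θ = -1/√12, θ ≈ 106.78°.
cos θ_min = 3/√12, so θ_min ≈ 30.00°.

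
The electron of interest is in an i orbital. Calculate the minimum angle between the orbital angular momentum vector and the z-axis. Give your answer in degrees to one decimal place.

θ_min ≈ 22.2°

An i state has l = 6.
|L| = ℏ√(l(l+1)) = √42 ℏ.
The smallest angle corresponds to the largest L_z, i.e. m_l = l = 6, giving L_z = 6ℏ.
cos θ_min = 6/√42, so θ_min ≈ 22.2°.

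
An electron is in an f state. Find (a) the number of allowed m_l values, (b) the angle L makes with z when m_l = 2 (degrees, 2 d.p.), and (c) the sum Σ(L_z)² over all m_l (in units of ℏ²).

7 values; θ(m_l=2) ≈ 54.74°; Σ(L_z)² = 28 ℏ²

An f state has l = 3.
There are 2l+1 = 7 values of m_l.
For m_l = 2: cos θ = 2/√12, θ ≈ 54.74°.
Σ m_l² = 28, so Σ(L_z)² = 28 ℏ².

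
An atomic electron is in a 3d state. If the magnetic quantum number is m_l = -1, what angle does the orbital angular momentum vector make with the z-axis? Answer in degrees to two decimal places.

θ ≈ 114.09°

For 3d, l = 2.
|L| = ℏ√(l(l+1)) = √6 ℏ.
L_z = m_l ℏ = −1ℏ.
cos θ = L_z/|L| = -1/√6, so θ ≈ 114.09°.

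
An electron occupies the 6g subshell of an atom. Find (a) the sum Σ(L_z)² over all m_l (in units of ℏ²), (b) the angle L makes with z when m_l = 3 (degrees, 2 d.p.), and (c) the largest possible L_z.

The 6g subshell has l = 4.
Σ m_l² = 60, so Σ(L_z)² = 60 ℏ².
For m_l = 3: cos θ = 3/√20, θ ≈ 47.87°.
L_z,max = lℏ = 4ℏ.

Σ(L_z)² = 60 ℏ²; θ(m_l=3) ≈ 47.87°; L_z,max = 4ℏ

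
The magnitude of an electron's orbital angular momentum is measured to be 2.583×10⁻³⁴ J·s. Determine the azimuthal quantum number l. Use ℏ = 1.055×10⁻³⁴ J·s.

Dividing by ℏ: |L|/ℏ ≈ 2.448.
l(l+1) ≈ 2.448² ≈ 5.99, so l = 2.

l = 2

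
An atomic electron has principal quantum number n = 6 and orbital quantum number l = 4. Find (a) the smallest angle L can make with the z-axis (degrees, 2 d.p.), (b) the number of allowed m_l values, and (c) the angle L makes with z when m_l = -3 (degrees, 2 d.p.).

θ_min ≈ 26.57°; 9 values; θ(m_l=-3) ≈ 132.13°

cos θ_min = 4/√20, so θ_min ≈ 26.57°.
There are 2l+1 = 9 values of m_l.
For m_l = -3: cos θ = -3/√20, θ ≈ 132.13°.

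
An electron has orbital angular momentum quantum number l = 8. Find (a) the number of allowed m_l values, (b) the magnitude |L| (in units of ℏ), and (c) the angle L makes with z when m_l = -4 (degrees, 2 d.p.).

17 values; |L| = 6√2 ℏ ≈ 8.485ℏ; θ(m_l=-4) ≈ 118.13°

There are 2l+1 = 17 values of m_l.
|L| = ℏ√(8·9) = 6√2 ℏ ≈ 8.485ℏ.
For m_l = -4: cos θ = -4/√72, θ ≈ 118.13°.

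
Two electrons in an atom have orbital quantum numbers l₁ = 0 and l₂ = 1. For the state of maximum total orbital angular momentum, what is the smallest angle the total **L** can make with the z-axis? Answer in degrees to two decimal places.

L runs from |0 − 1| = 1 to 0 + 1 = 1.
So L can be 1.
The maximum is L = 1, with |L_tot| = ℏ√(1·2) = √2 ℏ.
The minimum angle with z is arccos(1/√2) ≈ 45.00°.

θ_min ≈ 45.00°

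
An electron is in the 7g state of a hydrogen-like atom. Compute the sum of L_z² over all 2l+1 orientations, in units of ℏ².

Σ(L_z)² = 60 ℏ²

7g means n = 7, l = 4.
m_l runs from −4 to 4, i.e. {-4, -3, -2, -1, 0, 1, 2, 3, 4}.
Σ m_l² = l(l+1)(2l+1)/3 = 4·5·9/3 = 60.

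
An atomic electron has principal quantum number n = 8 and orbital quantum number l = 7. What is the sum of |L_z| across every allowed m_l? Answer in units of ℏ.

Σ|L_z| = 56 ℏ

The allowed m_l values are -7, -6, -5, -4, -3, -2, -1, 0, 1, 2, 3, 4, 5, 6, 7.
Σ|m_l| = 2(1+2+…+7) = 56.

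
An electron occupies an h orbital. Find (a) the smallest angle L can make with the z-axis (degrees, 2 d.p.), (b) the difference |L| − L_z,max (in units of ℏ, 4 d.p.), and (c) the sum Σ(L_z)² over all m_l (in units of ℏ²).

θ_min ≈ 24.09°; |L|−L_z,max ≈ 0.4772ℏ; Σ(L_z)² = 110 ℏ²

The letter h corresponds to l = 5.
cos θ_min = 5/√30, so θ_min ≈ 24.09°.
|L| − L_z,max = (√30 − 5)ℏ ≈ 0.4772ℏ.
Σ m_l² = 110, so Σ(L_z)² = 110 ℏ².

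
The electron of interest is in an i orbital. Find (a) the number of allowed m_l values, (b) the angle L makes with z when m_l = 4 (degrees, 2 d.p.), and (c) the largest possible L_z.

13 values; θ(m_l=4) ≈ 51.89°; L_z,max = 6ℏ

An i state has l = 6.
There are 2l+1 = 13 values of m_l.
For m_l = 4: cos θ = 4/√42, θ ≈ 51.89°.
L_z,max = lℏ = 6ℏ.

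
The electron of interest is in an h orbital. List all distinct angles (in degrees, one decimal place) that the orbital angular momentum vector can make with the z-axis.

θ ∈ {24.1°, 43.1°, 56.8°, 68.6°, 79.5°, 90.0°, 100.5°, 111.4°, 123.2°, 136.9°, 155.9°}

For an h orbital, l = 5.
|L| = ℏ√(l(l+1)) = √30 ℏ.
cos θ = m_l/√30 for each m_l ∈ {-5, -4, -3, -2, -1, 0, 1, 2, 3, 4, 5}.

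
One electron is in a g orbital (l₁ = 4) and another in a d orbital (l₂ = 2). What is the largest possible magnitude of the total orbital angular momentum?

|L_tot|_max = √42 ℏ ≈ 6.481ℏ

L runs from |4 − 2| = 2 to 4 + 2 = 6.
So L can be 2, 3, 4, 5, 6.
The largest magnitude corresponds to L = 6: |L_tot| = ℏ√(6·7) = √42 ℏ.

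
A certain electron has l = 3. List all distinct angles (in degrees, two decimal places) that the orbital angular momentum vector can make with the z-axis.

θ ∈ {30.00°, 54.74°, 73.22°, 90.00°, 106.78°, 125.26°, 150.00°}

|L|² = l(l+1)ℏ² = 12ℏ², so |L| = 2√3 ℏ.
cos θ = m_l/√12 for each m_l ∈ {-3, -2, -1, 0, 1, 2, 3}.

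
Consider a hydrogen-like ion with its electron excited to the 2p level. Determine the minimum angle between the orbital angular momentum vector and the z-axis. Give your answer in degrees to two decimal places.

The 2p level has l = 1.
|L|² = l(l+1)ℏ² = 2ℏ², so |L| = √2 ℏ.
The smallest angle corresponds to the largest L_z, i.e. m_l = l = 1, giving L_z = 1ℏ.
cos θ_min = 1/√2, so θ_min ≈ 45.00°.

θ_min ≈ 45.00°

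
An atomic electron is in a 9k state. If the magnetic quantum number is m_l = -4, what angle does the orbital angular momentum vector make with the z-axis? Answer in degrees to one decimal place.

θ ≈ 122.3°

9k means n = 9, l = 7.
|L| = ℏ√(l(l+1)) = 2√14 ℏ.
L_z = m_l ℏ = −4ℏ.
cos θ = L_z/|L| = -4/√56, so θ ≈ 122.3°.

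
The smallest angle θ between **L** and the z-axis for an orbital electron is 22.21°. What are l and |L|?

cos θ_min = l/√(l(l+1)) = √(l/(l+1)), so l/(l+1) = cos²(22.21°) = 0.8571.
Thus l = 0.8571/(1 − 0.8571) ≈ 6.
Then |L| = ℏ√(6·7) = √42 ℏ.

l = 6, |L| = √42 ℏ ≈ 6.481ℏ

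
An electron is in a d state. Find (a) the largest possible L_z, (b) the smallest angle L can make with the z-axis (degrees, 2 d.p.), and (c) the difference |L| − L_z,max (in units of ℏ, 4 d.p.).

D corresponds to l = 2.
L_z,max = lℏ = 2ℏ.
cos θ_min = 2/√6, so θ_min ≈ 35.26°.
|L| − L_z,max = (√6 − 2)ℏ ≈ 0.4495ℏ.

L_z,max = 2ℏ; θ_min ≈ 35.26°; |L|−L_z,max ≈ 0.4495ℏ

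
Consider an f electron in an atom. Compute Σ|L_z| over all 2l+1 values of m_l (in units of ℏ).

F corresponds to l = 3.
m_l ∈ {-3, -2, -1, 0, 1, 2, 3}.
Σ|m_l| = l(l+1) = 12.

Σ|L_z| = 12 ℏ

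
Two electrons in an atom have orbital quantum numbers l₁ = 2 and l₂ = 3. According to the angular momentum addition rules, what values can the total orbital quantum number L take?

By the triangle rule, |l₁ − l₂| ≤ L ≤ l₁ + l₂.
So L can be 1, 2, 3, 4, 5.

L = 1, 2, 3, 4, 5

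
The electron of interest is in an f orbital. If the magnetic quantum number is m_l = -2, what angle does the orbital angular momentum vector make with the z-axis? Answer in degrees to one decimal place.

θ ≈ 125.3°

F corresponds to l = 3.
|L|² = l(l+1)ℏ² = 12ℏ², so |L| = 2√3 ℏ.
L_z = m_l ℏ = −2ℏ.
cos θ = L_z/|L| = -2/√12, so θ ≈ 125.3°.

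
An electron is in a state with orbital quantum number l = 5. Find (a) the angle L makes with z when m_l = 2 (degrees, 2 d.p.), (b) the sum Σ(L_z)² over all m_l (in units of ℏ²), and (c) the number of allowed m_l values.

θ(m_l=2) ≈ 68.58°; Σ(L_z)² = 110 ℏ²; 11 values

For m_l = 2: cos θ = 2/√30, θ ≈ 68.58°.
Σ m_l² = 110, so Σ(L_z)² = 110 ℏ².
There are 2l+1 = 11 values of m_l.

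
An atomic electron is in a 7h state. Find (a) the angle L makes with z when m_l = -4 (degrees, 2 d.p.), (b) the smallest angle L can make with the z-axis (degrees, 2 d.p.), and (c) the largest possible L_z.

7h means n = 7, l = 5.
For m_l = -4: cos θ = -4/√30, θ ≈ 136.91°.
cos θ_min = 5/√30, so θ_min ≈ 24.09°.
L_z,max = lℏ = 5ℏ.

θ(m_l=-4) ≈ 136.91°; θ_min ≈ 24.09°; L_z,max = 5ℏ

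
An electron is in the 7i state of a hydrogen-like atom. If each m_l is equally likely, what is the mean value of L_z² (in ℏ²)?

7i means n = 7, l = 6.
m_l runs from −6 to 6, i.e. {-6, -5, -4, -3, -2, -1, 0, 1, 2, 3, 4, 5, 6}.
Average of L_z² over 13 states: 182/13 ℏ² = 14 ℏ².

⟨L_z²⟩ = 14 ℏ²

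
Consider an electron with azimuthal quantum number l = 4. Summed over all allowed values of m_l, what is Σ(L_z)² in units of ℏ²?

Σ(L_z)² = 60 ℏ²

The allowed m_l values are -4, -3, -2, -1, 0, 1, 2, 3, 4.
Σ m_l² = 2·(1 + 4 + 9 + 16) = 60.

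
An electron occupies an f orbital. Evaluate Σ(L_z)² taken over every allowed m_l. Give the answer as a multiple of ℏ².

An f state has l = 3.
m_l runs from −3 to 3, i.e. {-3, -2, -1, 0, 1, 2, 3}.
Σ m_l² = l(l+1)(2l+1)/3 = 3·4·7/3 = 28.

Σ(L_z)² = 28 ℏ²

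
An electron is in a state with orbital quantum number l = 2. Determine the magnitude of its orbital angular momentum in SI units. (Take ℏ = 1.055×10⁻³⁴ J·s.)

|L| = 2.584×10⁻³⁴ J·s

|L| = ℏ√(l(l+1)) = ℏ√(2·3) = √6 ℏ
Numerically, |L| = 2.449 × (1.055×10⁻³⁴ J·s) = 2.584×10⁻³⁴ J·s.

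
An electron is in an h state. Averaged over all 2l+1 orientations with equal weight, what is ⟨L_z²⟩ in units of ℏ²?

An h state has l = 5.
The allowed m_l values are -5, -4, -3, -2, -1, 0, 1, 2, 3, 4, 5.
⟨L_z²⟩ = ℏ²·l(l+1)/3 = 10ℏ².

⟨L_z²⟩ = 10 ℏ²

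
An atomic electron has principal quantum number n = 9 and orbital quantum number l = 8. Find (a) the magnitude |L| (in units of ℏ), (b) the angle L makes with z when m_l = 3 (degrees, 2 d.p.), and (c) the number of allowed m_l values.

|L| = ℏ√(8·9) = 6√2 ℏ ≈ 8.485ℏ.
For m_l = 3: cos θ = 3/√72, θ ≈ 69.30°.
There are 2l+1 = 17 values of m_l.

|L| = 6√2 ℏ ≈ 8.485ℏ; θ(m_l=3) ≈ 69.30°; 17 values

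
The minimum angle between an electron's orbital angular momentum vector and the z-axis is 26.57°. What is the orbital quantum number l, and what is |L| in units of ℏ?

l = 4, |L| = 2√5 ℏ ≈ 4.472ℏ

cos²θ_min = l/(l+1) = 0.7999.
Solving: l = 4.
Then |L| = ℏ√(4·5) = 2√5 ℏ.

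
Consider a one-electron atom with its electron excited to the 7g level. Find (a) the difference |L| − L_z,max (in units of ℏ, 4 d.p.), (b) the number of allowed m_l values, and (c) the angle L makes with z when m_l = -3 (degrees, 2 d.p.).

The 7g level has l = 4.
|L| − L_z,max = (2√5 − 4)ℏ ≈ 0.4721ℏ.
There are 2l+1 = 9 values of m_l.
For m_l = -3: cos θ = -3/√20, θ ≈ 132.13°.

|L|−L_z,max ≈ 0.4721ℏ; 9 values; θ(m_l=-3) ≈ 132.13°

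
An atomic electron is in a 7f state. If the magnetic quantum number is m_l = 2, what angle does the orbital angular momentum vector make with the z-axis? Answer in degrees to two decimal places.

The 7f subshell has l = 3.
|L| = ℏ√(l(l+1)) = 2√3 ℏ.
L_z = m_l ℏ = 2ℏ.
cos θ = L_z/|L| = 2/√12, so θ ≈ 54.74°.

θ ≈ 54.74°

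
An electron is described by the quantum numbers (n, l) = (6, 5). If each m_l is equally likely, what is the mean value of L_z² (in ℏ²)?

⟨L_z²⟩ = 10 ℏ²

m_l ∈ {-5, -4, -3, -2, -1, 0, 1, 2, 3, 4, 5}.
Average of L_z² over 11 states: 110/11 ℏ² = 10 ℏ².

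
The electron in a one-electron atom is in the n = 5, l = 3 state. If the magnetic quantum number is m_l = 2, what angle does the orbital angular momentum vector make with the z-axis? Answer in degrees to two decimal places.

θ ≈ 54.74°

|L| = √(l(l+1)) ℏ = 2√3 ℏ.
L_z = m_l ℏ = 2ℏ.
cos θ = L_z/|L| = 2/√12, so θ ≈ 54.74°.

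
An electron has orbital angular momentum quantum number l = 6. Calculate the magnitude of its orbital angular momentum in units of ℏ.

|L| = ℏ√(l(l+1)) = ℏ√(6·7) = √42 ℏ

|L| = √42 ℏ ≈ 6.481ℏ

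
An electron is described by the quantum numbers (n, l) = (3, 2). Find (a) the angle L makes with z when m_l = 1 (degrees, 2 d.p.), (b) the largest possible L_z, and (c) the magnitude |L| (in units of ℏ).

For m_l = 1: cos θ = 1/√6, θ ≈ 65.91°.
L_z,max = lℏ = 2ℏ.
|L| = ℏ√(2·3) = √6 ℏ ≈ 2.449ℏ.

θ(m_l=1) ≈ 65.91°; L_z,max = 2ℏ; |L| = √6 ℏ ≈ 2.449ℏ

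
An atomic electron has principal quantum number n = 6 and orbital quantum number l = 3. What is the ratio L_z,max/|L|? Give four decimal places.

|L| = 2√3 ℏ ≈ 3.4641ℏ, while L_z,max = lℏ = 3ℏ.
L_z,max/|L| = 3/√12 = 0.8660.

L_z,max/|L| = 0.8660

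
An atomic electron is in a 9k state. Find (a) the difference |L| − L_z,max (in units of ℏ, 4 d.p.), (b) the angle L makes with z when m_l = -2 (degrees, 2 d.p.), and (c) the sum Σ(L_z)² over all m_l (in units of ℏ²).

|L|−L_z,max ≈ 0.4833ℏ; θ(m_l=-2) ≈ 105.50°; Σ(L_z)² = 280 ℏ²

The 9k subshell has l = 7.
|L| − L_z,max = (2√14 − 7)ℏ ≈ 0.4833ℏ.
For m_l = -2: cos θ = -2/√56, θ ≈ 105.50°.
Σ m_l² = 280, so Σ(L_z)² = 280 ℏ².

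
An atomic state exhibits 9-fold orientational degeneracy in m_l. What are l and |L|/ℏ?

l = 4, |L| = 2√5 ℏ ≈ 4.472ℏ

Since there are 2l+1 = 9 values of m_l, l = 4.
|L| = ℏ√(l(l+1)) = ℏ√(4·5) = 2√5 ℏ.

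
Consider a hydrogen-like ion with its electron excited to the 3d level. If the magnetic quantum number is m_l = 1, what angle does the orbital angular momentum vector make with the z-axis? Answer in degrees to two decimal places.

The 3d level has l = 2.
|L|² = l(l+1)ℏ² = 6ℏ², so |L| = √6 ℏ.
L_z = m_l ℏ = 1ℏ.
cos θ = L_z/|L| = 1/√6, so θ ≈ 65.91°.

θ ≈ 65.91°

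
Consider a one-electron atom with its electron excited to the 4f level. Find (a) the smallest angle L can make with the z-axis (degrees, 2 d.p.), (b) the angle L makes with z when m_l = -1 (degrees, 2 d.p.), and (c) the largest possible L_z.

θ_min ≈ 30.00°; θ(m_l=-1) ≈ 106.78°; L_z,max = 3ℏ

The 4f level has l = 3.
cos θ_min = 3/√12, so θ_min ≈ 30.00°.
For m_l = -1: cos θ = -1/√12, θ ≈ 106.78°.
L_z,max = lℏ = 3ℏ.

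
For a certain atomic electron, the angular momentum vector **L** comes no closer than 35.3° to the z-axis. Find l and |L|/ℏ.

l = 2, |L| = √6 ℏ ≈ 2.449ℏ

cos θ_min = l/√(l(l+1)) = √(l/(l+1)), so l/(l+1) = cos²(35.3°) = 0.6661.
l = cos²θ/sin²θ ≈ 2.
Then |L| = ℏ√(2·3) = √6 ℏ.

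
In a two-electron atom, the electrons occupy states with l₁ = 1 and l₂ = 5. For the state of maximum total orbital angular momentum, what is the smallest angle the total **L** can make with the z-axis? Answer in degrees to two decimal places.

θ_min ≈ 22.21°

The total orbital quantum number L ranges from |l₁ − l₂| to l₁ + l₂ in integer steps.
So L can be 4, 5, 6.
The maximum is L = 6, with |L_tot| = ℏ√(6·7) = √42 ℏ.
The minimum angle with z is arccos(6/√42) ≈ 22.21°.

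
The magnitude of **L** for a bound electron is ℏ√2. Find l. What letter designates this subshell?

(|L|/ℏ)² = l(l+1) = 2.
The positive root is l = 1.

l = 1 (p orbital)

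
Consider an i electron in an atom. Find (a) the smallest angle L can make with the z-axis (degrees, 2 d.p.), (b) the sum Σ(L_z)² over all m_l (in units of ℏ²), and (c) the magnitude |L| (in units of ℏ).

θ_min ≈ 22.21°; Σ(L_z)² = 182 ℏ²; |L| = √42 ℏ ≈ 6.481ℏ

The letter i corresponds to l = 6.
cos θ_min = 6/√42, so θ_min ≈ 22.21°.
Σ m_l² = 182, so Σ(L_z)² = 182 ℏ².
|L| = ℏ√(6·7) = √42 ℏ ≈ 6.481ℏ.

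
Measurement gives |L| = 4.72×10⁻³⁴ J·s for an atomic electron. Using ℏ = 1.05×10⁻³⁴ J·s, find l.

l = 4

Dividing by ℏ: |L|/ℏ ≈ 4.495.
Set l(l+1) = 20.21; the integer solution is l = 4.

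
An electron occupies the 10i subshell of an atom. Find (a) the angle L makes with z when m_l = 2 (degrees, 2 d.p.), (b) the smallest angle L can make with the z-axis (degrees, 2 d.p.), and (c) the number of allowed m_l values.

θ(m_l=2) ≈ 72.02°; θ_min ≈ 22.21°; 13 values

The 10i subshell has l = 6.
For m_l = 2: cos θ = 2/√42, θ ≈ 72.02°.
cos θ_min = 6/√42, so θ_min ≈ 22.21°.
There are 2l+1 = 13 values of m_l.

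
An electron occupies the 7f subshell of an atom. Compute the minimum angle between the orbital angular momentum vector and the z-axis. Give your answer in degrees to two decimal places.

θ_min ≈ 30.00°

7f means n = 7, l = 3.
|L| = √(l(l+1)) ℏ = 2√3 ℏ.
The smallest angle corresponds to the largest L_z, i.e. m_l = l = 3, giving L_z = 3ℏ.
cos θ_min = 3/√12, so θ_min ≈ 30.00°.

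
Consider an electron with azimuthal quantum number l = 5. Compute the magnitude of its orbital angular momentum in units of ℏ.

|L| = ℏ√(l(l+1)) = ℏ√(5·6) = √30 ℏ

|L| = √30 ℏ ≈ 5.477ℏ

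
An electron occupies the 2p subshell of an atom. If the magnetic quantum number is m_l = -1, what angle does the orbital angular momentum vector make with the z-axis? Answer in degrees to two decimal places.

2p means n = 2, l = 1.
|L| = √(l(l+1)) ℏ = √2 ℏ.
L_z = m_l ℏ = −1ℏ.
cos θ = L_z/|L| = -1/√2, so θ ≈ 135.00°.

θ ≈ 135.00°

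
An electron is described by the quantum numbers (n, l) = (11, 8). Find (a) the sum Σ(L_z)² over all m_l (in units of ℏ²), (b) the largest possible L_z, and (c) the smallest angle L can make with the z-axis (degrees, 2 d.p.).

Σ m_l² = 408, so Σ(L_z)² = 408 ℏ².
L_z,max = lℏ = 8ℏ.
cos θ_min = 8/√72, so θ_min ≈ 19.47°.

Σ(L_z)² = 408 ℏ²; L_z,max = 8ℏ; θ_min ≈ 19.47°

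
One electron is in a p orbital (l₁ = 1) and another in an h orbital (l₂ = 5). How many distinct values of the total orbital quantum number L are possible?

3

L runs from |1 − 5| = 4 to 1 + 5 = 6.
L ∈ {4, 5, 6}.
That is 3 values.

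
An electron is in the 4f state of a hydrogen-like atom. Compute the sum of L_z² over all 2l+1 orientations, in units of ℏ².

Σ(L_z)² = 28 ℏ²

4f means n = 4, l = 3.
m_l runs from −3 to 3, i.e. {-3, -2, -1, 0, 1, 2, 3}.
Summing m² from −3 to 3: Σ m_l² = 28.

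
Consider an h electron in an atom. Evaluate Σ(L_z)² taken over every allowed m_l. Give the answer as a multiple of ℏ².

Σ(L_z)² = 110 ℏ²

The letter h corresponds to l = 5.
The allowed m_l values are -5, -4, -3, -2, -1, 0, 1, 2, 3, 4, 5.
Summing m² from −5 to 5: Σ m_l² = 110.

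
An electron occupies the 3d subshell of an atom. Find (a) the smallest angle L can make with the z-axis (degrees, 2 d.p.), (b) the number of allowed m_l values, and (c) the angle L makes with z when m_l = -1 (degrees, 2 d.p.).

For 3d, l = 2.
cos θ_min = 2/√6, so θ_min ≈ 35.26°.
There are 2l+1 = 5 values of m_l.
For m_l = -1: cos θ = -1/√6, θ ≈ 114.09°.

θ_min ≈ 35.26°; 5 values; θ(m_l=-1) ≈ 114.09°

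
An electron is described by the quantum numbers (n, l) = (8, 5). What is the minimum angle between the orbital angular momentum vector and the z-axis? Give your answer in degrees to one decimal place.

|L|² = l(l+1)ℏ² = 30ℏ², so |L| = √30 ℏ.
The smallest angle corresponds to the largest L_z, i.e. m_l = l = 5, giving L_z = 5ℏ.
cos θ_min = 5/√30, so θ_min ≈ 24.1°.

θ_min ≈ 24.1°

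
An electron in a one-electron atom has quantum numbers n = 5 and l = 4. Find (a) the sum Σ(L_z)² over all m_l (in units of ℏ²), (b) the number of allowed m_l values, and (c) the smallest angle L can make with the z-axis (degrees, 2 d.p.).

Σ m_l² = 60, so Σ(L_z)² = 60 ℏ².
There are 2l+1 = 9 values of m_l.
cos θ_min = 4/√20, so θ_min ≈ 26.57°.

Σ(L_z)² = 60 ℏ²; 9 values; θ_min ≈ 26.57°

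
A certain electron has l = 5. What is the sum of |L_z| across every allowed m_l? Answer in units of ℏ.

Σ|L_z| = 30 ℏ

m_l runs from −5 to 5, i.e. {-5, -4, -3, -2, -1, 0, 1, 2, 3, 4, 5}.
Σ|m_l| = l(l+1) = 30.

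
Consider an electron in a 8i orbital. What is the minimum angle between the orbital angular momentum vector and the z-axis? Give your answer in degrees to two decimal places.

The 8i subshell has l = 6.
|L|² = l(l+1)ℏ² = 42ℏ², so |L| = √42 ℏ.
The smallest angle corresponds to the largest L_z, i.e. m_l = l = 6, giving L_z = 6ℏ.
cos θ_min = 6/√42, so θ_min ≈ 22.21°.

θ_min ≈ 22.21°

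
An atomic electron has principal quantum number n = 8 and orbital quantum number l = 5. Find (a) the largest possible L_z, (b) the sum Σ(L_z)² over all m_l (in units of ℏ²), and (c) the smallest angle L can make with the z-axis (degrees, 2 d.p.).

L_z,max = 5ℏ; Σ(L_z)² = 110 ℏ²; θ_min ≈ 24.09°

L_z,max = lℏ = 5ℏ.
Σ m_l² = 110, so Σ(L_z)² = 110 ℏ².
cos θ_min = 5/√30, so θ_min ≈ 24.09°.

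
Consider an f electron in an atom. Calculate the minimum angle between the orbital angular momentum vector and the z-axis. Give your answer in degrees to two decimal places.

An f state has l = 3.
|L| = ℏ√(l(l+1)) = 2√3 ℏ.
The smallest angle corresponds to the largest L_z, i.e. m_l = l = 3, giving L_z = 3ℏ.
cos θ_min = 3/√12, so θ_min ≈ 30.00°.

θ_min ≈ 30.00°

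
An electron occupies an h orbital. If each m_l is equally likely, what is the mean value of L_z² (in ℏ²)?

⟨L_z²⟩ = 10 ℏ²

An h state has l = 5.
The allowed m_l values are -5, -4, -3, -2, -1, 0, 1, 2, 3, 4, 5.
⟨L_z²⟩ = ℏ²·(Σ m_l²)/(2l+1) = ℏ²·110/11 = 10ℏ².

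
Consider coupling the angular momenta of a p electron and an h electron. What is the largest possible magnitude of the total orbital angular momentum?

|L_tot|_max = √42 ℏ ≈ 6.481ℏ

By the triangle rule, |l₁ − l₂| ≤ L ≤ l₁ + l₂.
So L can be 4, 5, 6.
The largest magnitude corresponds to L = 6: |L_tot| = ℏ√(6·7) = √42 ℏ.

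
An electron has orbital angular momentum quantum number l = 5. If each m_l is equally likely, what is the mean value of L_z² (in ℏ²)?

m_l ∈ {-5, -4, -3, -2, -1, 0, 1, 2, 3, 4, 5}.
⟨L_z²⟩ = ℏ²·l(l+1)/3 = 10ℏ².

⟨L_z²⟩ = 10 ℏ²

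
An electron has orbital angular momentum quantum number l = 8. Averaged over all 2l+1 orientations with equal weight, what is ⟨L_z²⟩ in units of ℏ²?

⟨L_z²⟩ = 24 ℏ²

The allowed m_l values are -8, -7, -6, -5, -4, -3, -2, -1, 0, 1, 2, 3, 4, 5, 6, 7, 8.
⟨L_z²⟩ = ℏ²·l(l+1)/3 = 24ℏ².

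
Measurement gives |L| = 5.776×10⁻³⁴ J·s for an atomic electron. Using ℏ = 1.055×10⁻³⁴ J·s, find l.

l = 5

|L|/ℏ = (5.776×10⁻³⁴)/(1.055×10⁻³⁴) ≈ 5.475.
l(l+1) ≈ 5.475² ≈ 29.97, so l = 5.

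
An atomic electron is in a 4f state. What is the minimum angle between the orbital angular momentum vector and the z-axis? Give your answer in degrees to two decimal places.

θ_min ≈ 30.00°

The 4f subshell has l = 3.
|L| = ℏ√(l(l+1)) = 2√3 ℏ.
The smallest angle corresponds to the largest L_z, i.e. m_l = l = 3, giving L_z = 3ℏ.
cos θ_min = 3/√12, so θ_min ≈ 30.00°.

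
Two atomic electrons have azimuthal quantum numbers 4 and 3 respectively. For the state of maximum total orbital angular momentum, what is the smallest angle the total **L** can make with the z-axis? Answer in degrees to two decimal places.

By the triangle rule, |l₁ − l₂| ≤ L ≤ l₁ + l₂.
Allowed values: L = 1, 2, 3, 4, 5, 6, 7.
The maximum is L = 7, with |L_tot| = ℏ√(7·8) = 2√14 ℏ.
The minimum angle with z is arccos(7/√56) ≈ 20.70°.

θ_min ≈ 20.70°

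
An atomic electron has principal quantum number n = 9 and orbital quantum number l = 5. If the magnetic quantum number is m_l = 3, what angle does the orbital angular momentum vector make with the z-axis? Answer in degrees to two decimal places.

θ ≈ 56.79°

|L| = √(l(l+1)) ℏ = √30 ℏ.
L_z = m_l ℏ = 3ℏ.
cos θ = L_z/|L| = 3/√30, so θ ≈ 56.79°.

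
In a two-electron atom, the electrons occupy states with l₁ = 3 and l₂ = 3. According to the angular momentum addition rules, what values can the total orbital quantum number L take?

By the triangle rule, |l₁ − l₂| ≤ L ≤ l₁ + l₂.
Allowed values: L = 0, 1, 2, 3, 4, 5, 6.

L = 0, 1, 2, 3, 4, 5, 6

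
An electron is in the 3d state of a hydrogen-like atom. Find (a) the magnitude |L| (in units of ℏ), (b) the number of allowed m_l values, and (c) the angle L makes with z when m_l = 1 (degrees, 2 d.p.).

The 3d subshell has l = 2.
|L| = ℏ√(2·3) = √6 ℏ ≈ 2.449ℏ.
There are 2l+1 = 5 values of m_l.
For m_l = 1: cos θ = 1/√6, θ ≈ 65.91°.

|L| = √6 ℏ ≈ 2.449ℏ; 5 values; θ(m_l=1) ≈ 65.91°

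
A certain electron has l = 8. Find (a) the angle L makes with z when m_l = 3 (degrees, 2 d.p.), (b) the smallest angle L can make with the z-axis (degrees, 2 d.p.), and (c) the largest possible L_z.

For m_l = 3: cos θ = 3/√72, θ ≈ 69.30°.
cos θ_min = 8/√72, so θ_min ≈ 19.47°.
L_z,max = lℏ = 8ℏ.

θ(m_l=3) ≈ 69.30°; θ_min ≈ 19.47°; L_z,max = 8ℏ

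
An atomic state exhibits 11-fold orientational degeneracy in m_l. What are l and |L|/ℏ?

Since there are 2l+1 = 11 values of m_l, l = 5.
|L| = ℏ√(l(l+1)) = ℏ√(5·6) = √30 ℏ.

l = 5, |L| = √30 ℏ ≈ 5.477ℏ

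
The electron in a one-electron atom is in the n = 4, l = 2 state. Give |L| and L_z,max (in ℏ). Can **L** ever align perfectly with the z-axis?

No: L_z,max = 2ℏ < |L| = √6 ℏ ≈ 2.449ℏ

|L| = √6 ℏ ≈ 2.4495ℏ, while L_z,max = lℏ = 2ℏ.
Since |L| > L_z,max, the vector can never point exactly along z; the closest it comes is θ_min = arccos(2/√6) ≈ 35.3°.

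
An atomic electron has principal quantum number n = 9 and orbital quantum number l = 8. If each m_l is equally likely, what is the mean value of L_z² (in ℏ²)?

The allowed m_l values are -8, -7, -6, -5, -4, -3, -2, -1, 0, 1, 2, 3, 4, 5, 6, 7, 8.
⟨L_z²⟩ = ℏ²·l(l+1)/3 = 24ℏ².

⟨L_z²⟩ = 24 ℏ²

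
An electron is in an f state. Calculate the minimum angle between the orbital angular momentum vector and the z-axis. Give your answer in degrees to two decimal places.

F corresponds to l = 3.
|L| = √(l(l+1)) ℏ = 2√3 ℏ.
The smallest angle corresponds to the largest L_z, i.e. m_l = l = 3, giving L_z = 3ℏ.
cos θ_min = 3/√12, so θ_min ≈ 30.00°.

θ_min ≈ 30.00°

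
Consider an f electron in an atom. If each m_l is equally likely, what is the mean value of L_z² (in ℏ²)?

An f state has l = 3.
m_l runs from −3 to 3, i.e. {-3, -2, -1, 0, 1, 2, 3}.
⟨L_z²⟩ = ℏ²·l(l+1)/3 = 4ℏ².

⟨L_z²⟩ = 4 ℏ²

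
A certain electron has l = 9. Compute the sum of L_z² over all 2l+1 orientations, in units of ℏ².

m_l runs from −9 to 9, i.e. {-9, -8, -7, -6, -5, -4, -3, -2, -1, 0, 1, 2, 3, 4, 5, 6, 7, 8, 9}.
Σ m_l² = 2·(1 + 4 + 9 + 16 + 25 + 36 + 49 + 64 + 81) = 570.

Σ(L_z)² = 570 ℏ²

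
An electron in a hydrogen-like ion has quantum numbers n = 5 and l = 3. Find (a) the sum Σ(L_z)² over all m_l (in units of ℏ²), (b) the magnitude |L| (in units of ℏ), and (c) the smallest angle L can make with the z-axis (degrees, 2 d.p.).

Σ(L_z)² = 28 ℏ²; |L| = 2√3 ℏ ≈ 3.464ℏ; θ_min ≈ 30.00°

Σ m_l² = 28, so Σ(L_z)² = 28 ℏ².
|L| = ℏ√(3·4) = 2√3 ℏ ≈ 3.464ℏ.
cos θ_min = 3/√12, so θ_min ≈ 30.00°.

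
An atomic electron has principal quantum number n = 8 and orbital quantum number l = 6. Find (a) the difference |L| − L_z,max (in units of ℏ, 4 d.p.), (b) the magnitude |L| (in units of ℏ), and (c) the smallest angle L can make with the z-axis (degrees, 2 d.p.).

|L| − L_z,max = (√42 − 6)ℏ ≈ 0.4807ℏ.
|L| = ℏ√(6·7) = √42 ℏ ≈ 6.481ℏ.
cos θ_min = 6/√42, so θ_min ≈ 22.21°.

|L|−L_z,max ≈ 0.4807ℏ; |L| = √42 ℏ ≈ 6.481ℏ; θ_min ≈ 22.21°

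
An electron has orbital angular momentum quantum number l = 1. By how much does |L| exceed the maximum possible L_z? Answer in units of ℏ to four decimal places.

|L| − L_z,max ≈ 0.4142ℏ

|L| = √2 ℏ ≈ 1.4142ℏ, while L_z,max = lℏ = 1ℏ.
The difference is (√2 − 1)ℏ ≈ 0.4142ℏ.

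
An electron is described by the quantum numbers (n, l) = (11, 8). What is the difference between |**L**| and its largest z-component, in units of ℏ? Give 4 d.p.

|L| − L_z,max ≈ 0.4853ℏ

|L| = 6√2 ℏ ≈ 8.4853ℏ, while L_z,max = lℏ = 8ℏ.
The difference is (6√2 − 8)ℏ ≈ 0.4853ℏ.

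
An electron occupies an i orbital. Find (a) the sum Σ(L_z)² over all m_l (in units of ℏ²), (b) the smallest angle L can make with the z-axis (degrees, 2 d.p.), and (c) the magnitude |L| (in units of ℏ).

Σ(L_z)² = 182 ℏ²; θ_min ≈ 22.21°; |L| = √42 ℏ ≈ 6.481ℏ

An i state has l = 6.
Σ m_l² = 182, so Σ(L_z)² = 182 ℏ².
cos θ_min = 6/√42, so θ_min ≈ 22.21°.
|L| = ℏ√(6·7) = √42 ℏ ≈ 6.481ℏ.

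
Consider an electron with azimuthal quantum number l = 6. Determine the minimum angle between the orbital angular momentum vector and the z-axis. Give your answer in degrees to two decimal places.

|L| = ℏ√(l(l+1)) = √42 ℏ.
The smallest angle corresponds to the largest L_z, i.e. m_l = l = 6, giving L_z = 6ℏ.
cos θ_min = 6/√42, so θ_min ≈ 22.21°.

θ_min ≈ 22.21°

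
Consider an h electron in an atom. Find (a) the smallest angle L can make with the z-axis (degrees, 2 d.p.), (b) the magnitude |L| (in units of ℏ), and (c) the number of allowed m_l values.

For an h orbital, l = 5.
cos θ_min = 5/√30, so θ_min ≈ 24.09°.
|L| = ℏ√(5·6) = √30 ℏ ≈ 5.477ℏ.
There are 2l+1 = 11 values of m_l.

θ_min ≈ 24.09°; |L| = √30 ℏ ≈ 5.477ℏ; 11 values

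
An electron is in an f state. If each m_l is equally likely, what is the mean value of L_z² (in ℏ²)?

An f state has l = 3.
m_l ∈ {-3, -2, -1, 0, 1, 2, 3}.
⟨L_z²⟩ = ℏ²·(Σ m_l²)/(2l+1) = ℏ²·28/7 = 4ℏ².

⟨L_z²⟩ = 4 ℏ²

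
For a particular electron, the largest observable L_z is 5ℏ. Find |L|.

|L| = √30 ℏ ≈ 5.477ℏ

The maximum L_z equals lℏ, giving l = 5.
Then |L| = ℏ√(5·6) = √30 ℏ.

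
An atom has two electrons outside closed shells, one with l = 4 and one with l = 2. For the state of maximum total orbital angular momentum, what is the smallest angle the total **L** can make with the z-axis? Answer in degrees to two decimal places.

θ_min ≈ 22.21°

L runs from |4 − 2| = 2 to 4 + 2 = 6.
So L can be 2, 3, 4, 5, 6.
The maximum is L = 6, with |L_tot| = ℏ√(6·7) = √42 ℏ.
The minimum angle with z is arccos(6/√42) ≈ 22.21°.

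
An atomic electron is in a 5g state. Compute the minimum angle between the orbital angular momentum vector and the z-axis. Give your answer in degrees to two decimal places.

θ_min ≈ 26.57°

The 5g subshell has l = 4.
|L| = √(l(l+1)) ℏ = 2√5 ℏ.
The smallest angle corresponds to the largest L_z, i.e. m_l = l = 4, giving L_z = 4ℏ.
cos θ_min = 4/√20, so θ_min ≈ 26.57°.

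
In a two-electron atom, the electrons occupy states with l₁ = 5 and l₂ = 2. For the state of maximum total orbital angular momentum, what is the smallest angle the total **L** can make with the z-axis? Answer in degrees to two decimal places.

The total orbital quantum number L ranges from |l₁ − l₂| to l₁ + l₂ in integer steps.
So L can be 3, 4, 5, 6, 7.
The maximum is L = 7, with |L_tot| = ℏ√(7·8) = 2√14 ℏ.
The minimum angle with z is arccos(7/√56) ≈ 20.70°.

θ_min ≈ 20.70°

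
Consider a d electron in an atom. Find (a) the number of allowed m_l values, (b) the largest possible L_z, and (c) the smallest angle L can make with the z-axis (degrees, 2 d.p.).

D corresponds to l = 2.
There are 2l+1 = 5 values of m_l.
L_z,max = lℏ = 2ℏ.
cos θ_min = 2/√6, so θ_min ≈ 35.26°.

5 values; L_z,max = 2ℏ; θ_min ≈ 35.26°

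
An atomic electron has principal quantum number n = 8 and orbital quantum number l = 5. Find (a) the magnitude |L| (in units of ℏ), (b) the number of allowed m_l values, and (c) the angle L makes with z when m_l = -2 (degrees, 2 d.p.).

|L| = √30 ℏ ≈ 5.477ℏ; 11 values; θ(m_l=-2) ≈ 111.42°

|L| = ℏ√(5·6) = √30 ℏ ≈ 5.477ℏ.
There are 2l+1 = 11 values of m_l.
For m_l = -2: cos θ = -2/√30, θ ≈ 111.42°.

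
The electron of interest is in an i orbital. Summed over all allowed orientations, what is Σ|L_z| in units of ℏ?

An i state has l = 6.
m_l ∈ {-6, -5, -4, -3, -2, -1, 0, 1, 2, 3, 4, 5, 6}.
Σ|m_l| = 2·6(6+1)/2 = 42.

Σ|L_z| = 42 ℏ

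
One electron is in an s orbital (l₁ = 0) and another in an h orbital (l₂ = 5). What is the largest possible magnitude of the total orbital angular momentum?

|L_tot|_max = √30 ℏ ≈ 5.477ℏ

L runs from |0 − 5| = 5 to 0 + 5 = 5.
Allowed values: L = 5.
The largest magnitude corresponds to L = 5: |L_tot| = ℏ√(5·6) = √30 ℏ.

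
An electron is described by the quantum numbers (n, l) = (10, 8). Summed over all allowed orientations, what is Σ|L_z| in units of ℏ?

The allowed m_l values are -8, -7, -6, -5, -4, -3, -2, -1, 0, 1, 2, 3, 4, 5, 6, 7, 8.
Σ|m_l| = l(l+1) = 72.

Σ|L_z| = 72 ℏ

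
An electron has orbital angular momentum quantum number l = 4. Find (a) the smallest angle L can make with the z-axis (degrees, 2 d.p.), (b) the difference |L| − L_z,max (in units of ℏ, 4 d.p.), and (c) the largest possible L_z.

θ_min ≈ 26.57°; |L|−L_z,max ≈ 0.4721ℏ; L_z,max = 4ℏ

cos θ_min = 4/√20, so θ_min ≈ 26.57°.
|L| − L_z,max = (2√5 − 4)ℏ ≈ 0.4721ℏ.
L_z,max = lℏ = 4ℏ.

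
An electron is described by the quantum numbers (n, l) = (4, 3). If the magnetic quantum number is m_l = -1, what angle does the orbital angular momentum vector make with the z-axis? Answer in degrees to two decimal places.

|L| = ℏ√(l(l+1)) = 2√3 ℏ.
L_z = m_l ℏ = −1ℏ.
cos θ = L_z/|L| = -1/√12, so θ ≈ 106.78°.

θ ≈ 106.78°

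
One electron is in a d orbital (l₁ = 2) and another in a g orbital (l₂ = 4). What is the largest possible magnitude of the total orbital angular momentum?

The total orbital quantum number L ranges from |l₁ − l₂| to l₁ + l₂ in integer steps.
L ∈ {2, 3, 4, 5, 6}.
The largest magnitude corresponds to L = 6: |L_tot| = ℏ√(6·7) = √42 ℏ.

|L_tot|_max = √42 ℏ ≈ 6.481ℏ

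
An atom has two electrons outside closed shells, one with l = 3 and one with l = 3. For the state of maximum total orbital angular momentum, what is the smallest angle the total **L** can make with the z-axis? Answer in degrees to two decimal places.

L runs from |3 − 3| = 0 to 3 + 3 = 6.
Allowed values: L = 0, 1, 2, 3, 4, 5, 6.
The maximum is L = 6, with |L_tot| = ℏ√(6·7) = √42 ℏ.
The minimum angle with z is arccos(6/√42) ≈ 22.21°.

θ_min ≈ 22.21°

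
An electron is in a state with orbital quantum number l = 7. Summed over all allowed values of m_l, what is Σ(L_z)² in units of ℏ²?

Σ(L_z)² = 280 ℏ²

m_l runs from −7 to 7, i.e. {-7, -6, -5, -4, -3, -2, -1, 0, 1, 2, 3, 4, 5, 6, 7}.
Summing m² from −7 to 7: Σ m_l² = 280.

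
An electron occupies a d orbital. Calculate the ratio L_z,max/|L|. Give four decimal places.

L_z,max/|L| = 0.8165

The letter d corresponds to l = 2.
|L| = √6 ℏ ≈ 2.4495ℏ, while L_z,max = lℏ = 2ℏ.
L_z,max/|L| = 2/√6 = 0.8165.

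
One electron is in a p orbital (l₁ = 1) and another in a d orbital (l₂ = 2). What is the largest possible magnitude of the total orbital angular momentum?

By the triangle rule, |l₁ − l₂| ≤ L ≤ l₁ + l₂.
L ∈ {1, 2, 3}.
The largest magnitude corresponds to L = 3: |L_tot| = ℏ√(3·4) = 2√3 ℏ.

|L_tot|_max = 2√3 ℏ ≈ 3.464ℏ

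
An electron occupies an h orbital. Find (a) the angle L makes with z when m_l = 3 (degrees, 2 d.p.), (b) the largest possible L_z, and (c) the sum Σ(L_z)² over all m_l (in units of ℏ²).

θ(m_l=3) ≈ 56.79°; L_z,max = 5ℏ; Σ(L_z)² = 110 ℏ²

The letter h corresponds to l = 5.
For m_l = 3: cos θ = 3/√30, θ ≈ 56.79°.
L_z,max = lℏ = 5ℏ.
Σ m_l² = 110, so Σ(L_z)² = 110 ℏ².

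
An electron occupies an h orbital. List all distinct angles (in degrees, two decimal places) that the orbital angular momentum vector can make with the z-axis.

An h state has l = 5.
|L| = ℏ√(l(l+1)) = √30 ℏ.
cos θ = m_l/√30 for each m_l ∈ {-5, -4, -3, -2, -1, 0, 1, 2, 3, 4, 5}.

θ ∈ {24.09°, 43.09°, 56.79°, 68.58°, 79.48°, 90.00°, 100.52°, 111.42°, 123.21°, 136.91°, 155.91°}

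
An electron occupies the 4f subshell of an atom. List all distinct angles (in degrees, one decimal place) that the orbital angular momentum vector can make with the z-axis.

4f means n = 4, l = 3.
|L| = √(l(l+1)) ℏ = 2√3 ℏ.
cos θ = m_l/√12 for each m_l ∈ {-3, -2, -1, 0, 1, 2, 3}.

θ ∈ {30.0°, 54.7°, 73.2°, 90.0°, 106.8°, 125.3°, 150.0°}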